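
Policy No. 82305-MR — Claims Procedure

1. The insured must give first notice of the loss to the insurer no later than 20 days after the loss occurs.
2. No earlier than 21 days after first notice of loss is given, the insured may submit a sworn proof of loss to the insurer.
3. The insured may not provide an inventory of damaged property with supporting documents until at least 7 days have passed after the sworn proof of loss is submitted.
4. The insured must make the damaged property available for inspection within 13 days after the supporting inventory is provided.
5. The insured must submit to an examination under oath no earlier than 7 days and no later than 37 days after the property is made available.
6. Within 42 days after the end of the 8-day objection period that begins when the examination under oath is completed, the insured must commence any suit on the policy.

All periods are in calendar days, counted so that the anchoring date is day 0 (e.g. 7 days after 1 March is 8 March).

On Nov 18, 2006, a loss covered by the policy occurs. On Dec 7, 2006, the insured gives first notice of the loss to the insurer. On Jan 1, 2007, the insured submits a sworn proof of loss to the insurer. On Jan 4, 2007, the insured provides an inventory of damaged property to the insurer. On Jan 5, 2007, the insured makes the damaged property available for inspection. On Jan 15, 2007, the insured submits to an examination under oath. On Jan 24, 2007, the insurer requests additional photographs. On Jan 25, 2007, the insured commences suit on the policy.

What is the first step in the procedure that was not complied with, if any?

Step 1: 20 days after Nov 18, 2006 (when the loss occurs) is Dec 8, 2006; done Dec 7, 2006 — timely.
Step 2: the earliest permitted date is 21 days after Dec 7, 2006 (when first notice of loss is given), i.e. Dec 28, 2006; done Jan 1, 2007, after the minimum wait.
Step 3: the earliest permitted date is 7 days after Jan 1, 2007 (when the sworn proof of loss is submitted), i.e. Jan 8, 2007; done Jan 4, 2007 — 4 days too early.
That is the first point of non-compliance.

Step 3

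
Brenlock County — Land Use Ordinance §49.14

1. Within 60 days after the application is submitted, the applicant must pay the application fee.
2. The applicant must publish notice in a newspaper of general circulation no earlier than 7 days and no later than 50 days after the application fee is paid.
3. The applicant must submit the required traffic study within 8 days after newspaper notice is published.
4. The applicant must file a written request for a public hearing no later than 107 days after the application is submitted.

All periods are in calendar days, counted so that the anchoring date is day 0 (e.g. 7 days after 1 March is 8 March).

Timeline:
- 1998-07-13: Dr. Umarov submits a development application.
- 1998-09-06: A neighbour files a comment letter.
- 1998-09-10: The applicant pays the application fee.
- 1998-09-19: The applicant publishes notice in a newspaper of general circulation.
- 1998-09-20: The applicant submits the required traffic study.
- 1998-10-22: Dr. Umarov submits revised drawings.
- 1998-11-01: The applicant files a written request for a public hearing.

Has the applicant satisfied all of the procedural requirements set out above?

Step 1: 60 days after 1998-07-13 (when the application is submitted) is 1998-09-11; 1998-09-10 is within that limit.
Step 2: the window is 7–50 days after 1998-09-10 (when the application fee is paid), so 1998-09-17 through 1998-10-30; 1998-09-19 falls inside that range.
Step 3: 8 days after 1998-09-19 (when newspaper notice is published) is 1998-09-27; 1998-09-20 is within that limit.
Step 4: 107 days after 1998-07-13 (when the application is submitted) is 1998-10-28; 1998-11-01 misses that deadline by 4 days.
Later steps need not be reached.

No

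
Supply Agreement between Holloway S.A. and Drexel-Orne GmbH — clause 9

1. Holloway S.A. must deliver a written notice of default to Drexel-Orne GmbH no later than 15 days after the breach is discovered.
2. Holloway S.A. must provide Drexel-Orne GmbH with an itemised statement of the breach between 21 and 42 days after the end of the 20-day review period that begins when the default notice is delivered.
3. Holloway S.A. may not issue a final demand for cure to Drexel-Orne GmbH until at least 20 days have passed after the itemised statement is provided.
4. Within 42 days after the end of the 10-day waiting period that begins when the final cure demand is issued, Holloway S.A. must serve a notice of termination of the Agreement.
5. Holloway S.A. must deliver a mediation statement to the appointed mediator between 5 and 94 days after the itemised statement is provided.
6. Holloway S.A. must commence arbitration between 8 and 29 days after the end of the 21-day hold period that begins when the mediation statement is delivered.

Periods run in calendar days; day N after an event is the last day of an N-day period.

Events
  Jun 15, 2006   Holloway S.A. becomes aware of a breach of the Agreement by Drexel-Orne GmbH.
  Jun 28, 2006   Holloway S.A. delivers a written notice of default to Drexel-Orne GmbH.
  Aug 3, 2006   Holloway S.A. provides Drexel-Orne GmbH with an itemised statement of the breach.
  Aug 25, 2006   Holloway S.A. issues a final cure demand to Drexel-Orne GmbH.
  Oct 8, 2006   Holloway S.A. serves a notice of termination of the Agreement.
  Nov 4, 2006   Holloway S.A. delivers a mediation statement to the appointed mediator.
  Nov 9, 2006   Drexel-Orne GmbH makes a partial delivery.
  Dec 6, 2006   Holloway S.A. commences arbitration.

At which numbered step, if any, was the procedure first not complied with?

Step 2

Step 1: 15 days after Jun 15, 2006 (when the breach is discovered) is Jun 30, 2006; Jun 28, 2006 is within that limit.
Step 2: the window is 21–42 days after Jul 18, 2006 (end of the 20-day review period, which began when the default notice is delivered on Jun 28, 2006), so Aug 8, 2006 through Aug 29, 2006; done Aug 3, 2006 — 5 days before the window opened.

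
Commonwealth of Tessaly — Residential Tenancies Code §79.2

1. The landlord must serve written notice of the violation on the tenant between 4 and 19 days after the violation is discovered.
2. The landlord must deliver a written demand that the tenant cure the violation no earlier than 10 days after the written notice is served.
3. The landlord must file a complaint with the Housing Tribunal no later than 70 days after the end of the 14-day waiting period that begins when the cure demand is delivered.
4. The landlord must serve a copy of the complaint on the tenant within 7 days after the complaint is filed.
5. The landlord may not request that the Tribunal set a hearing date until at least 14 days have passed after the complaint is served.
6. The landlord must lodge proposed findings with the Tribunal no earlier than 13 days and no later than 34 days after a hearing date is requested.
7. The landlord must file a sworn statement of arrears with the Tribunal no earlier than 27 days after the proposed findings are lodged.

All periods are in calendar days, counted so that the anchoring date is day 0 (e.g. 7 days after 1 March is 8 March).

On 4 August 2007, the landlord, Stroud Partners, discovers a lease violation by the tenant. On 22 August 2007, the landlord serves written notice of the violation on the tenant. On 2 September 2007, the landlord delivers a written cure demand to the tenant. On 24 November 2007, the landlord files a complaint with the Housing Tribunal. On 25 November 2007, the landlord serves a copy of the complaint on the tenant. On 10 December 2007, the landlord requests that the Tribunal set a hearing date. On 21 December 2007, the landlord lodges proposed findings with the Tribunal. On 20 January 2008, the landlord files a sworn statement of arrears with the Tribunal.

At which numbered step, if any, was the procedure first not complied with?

Step 1: the window is 4–19 days after 4 August 2007 (when the violation is discovered), so 8 August 2007 through 23 August 2007; done 22 August 2007, which is between those dates.
Step 2: the earliest permitted date is 10 days after 22 August 2007 (when the written notice is served), i.e. 1 September 2007; done 2 September 2007 — permitted.
Step 3: 70 days after 16 September 2007 (end of the 14-day waiting period, which began when the cure demand is delivered on 2 September 2007) is 25 November 2007; done 24 November 2007 — timely.
Step 4: 7 days after 24 November 2007 (when the complaint is filed) is 1 December 2007; completed 25 November 2007, before the deadline.
Step 5: the earliest permitted date is 14 days after 25 November 2007 (when the complaint is served), i.e. 9 December 2007; done 10 December 2007, after the minimum wait.
Step 6: the window is 13–34 days after 10 December 2007 (when a hearing date is requested), so 23 December 2007 through 13 January 2008; done 21 December 2007 — 2 days before the window opened.
No need to go further; step 6 was not satisfied.

Step 6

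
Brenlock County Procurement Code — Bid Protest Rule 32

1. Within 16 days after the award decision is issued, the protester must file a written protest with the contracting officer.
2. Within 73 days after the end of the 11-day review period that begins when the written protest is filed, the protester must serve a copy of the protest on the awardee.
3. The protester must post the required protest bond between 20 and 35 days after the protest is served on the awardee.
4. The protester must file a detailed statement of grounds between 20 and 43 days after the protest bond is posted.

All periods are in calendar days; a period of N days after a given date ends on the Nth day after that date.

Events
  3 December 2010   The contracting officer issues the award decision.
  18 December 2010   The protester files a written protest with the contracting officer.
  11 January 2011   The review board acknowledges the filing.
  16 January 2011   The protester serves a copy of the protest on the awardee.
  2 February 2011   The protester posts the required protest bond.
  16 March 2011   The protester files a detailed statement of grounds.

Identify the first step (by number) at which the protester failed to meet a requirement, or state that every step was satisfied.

Step 3

(1) due by 3 December 2010 + 16 days = 19 December 2010; done 18 December 2010 — timely.
(2) due by 29 December 2010 + 73 days = 12 March 2011; 16 January 2011 is within that limit.
(3) the permitted window runs from 16 January 2011 + 20 = 5 February 2011 to 16 January 2011 + 35 = 20 February 2011; 2 February 2011 is 3 days too early.
The analysis stops there.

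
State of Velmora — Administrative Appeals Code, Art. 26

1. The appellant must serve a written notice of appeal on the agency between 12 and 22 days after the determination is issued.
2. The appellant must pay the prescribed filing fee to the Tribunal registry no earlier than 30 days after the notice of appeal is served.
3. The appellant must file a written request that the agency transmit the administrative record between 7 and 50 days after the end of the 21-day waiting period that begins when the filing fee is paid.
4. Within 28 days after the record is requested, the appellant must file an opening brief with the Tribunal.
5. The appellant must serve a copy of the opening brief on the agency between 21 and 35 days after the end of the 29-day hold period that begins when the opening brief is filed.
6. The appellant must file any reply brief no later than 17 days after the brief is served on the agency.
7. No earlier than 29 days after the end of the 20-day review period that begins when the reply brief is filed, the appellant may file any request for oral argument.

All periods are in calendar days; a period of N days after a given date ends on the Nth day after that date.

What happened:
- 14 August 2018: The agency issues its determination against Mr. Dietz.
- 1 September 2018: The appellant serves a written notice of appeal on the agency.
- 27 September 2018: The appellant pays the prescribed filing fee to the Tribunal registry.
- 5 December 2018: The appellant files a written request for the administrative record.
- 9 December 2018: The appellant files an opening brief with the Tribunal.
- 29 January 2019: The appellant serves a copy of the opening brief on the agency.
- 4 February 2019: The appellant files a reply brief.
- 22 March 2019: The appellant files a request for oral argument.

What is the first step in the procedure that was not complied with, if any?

Step 2

Step 1 — 12 and 22 days from 14 August 2018 (when the determination is issued) are 26 August 2018 and 5 September 2018 respectively; done 1 September 2018, which is between those dates.
Step 2 — must wait 30 days from 1 September 2018 (when the notice of appeal is served), so not before 1 October 2018; 27 September 2018 is 4 days before the earliest permitted date.
That is the first point of non-compliance.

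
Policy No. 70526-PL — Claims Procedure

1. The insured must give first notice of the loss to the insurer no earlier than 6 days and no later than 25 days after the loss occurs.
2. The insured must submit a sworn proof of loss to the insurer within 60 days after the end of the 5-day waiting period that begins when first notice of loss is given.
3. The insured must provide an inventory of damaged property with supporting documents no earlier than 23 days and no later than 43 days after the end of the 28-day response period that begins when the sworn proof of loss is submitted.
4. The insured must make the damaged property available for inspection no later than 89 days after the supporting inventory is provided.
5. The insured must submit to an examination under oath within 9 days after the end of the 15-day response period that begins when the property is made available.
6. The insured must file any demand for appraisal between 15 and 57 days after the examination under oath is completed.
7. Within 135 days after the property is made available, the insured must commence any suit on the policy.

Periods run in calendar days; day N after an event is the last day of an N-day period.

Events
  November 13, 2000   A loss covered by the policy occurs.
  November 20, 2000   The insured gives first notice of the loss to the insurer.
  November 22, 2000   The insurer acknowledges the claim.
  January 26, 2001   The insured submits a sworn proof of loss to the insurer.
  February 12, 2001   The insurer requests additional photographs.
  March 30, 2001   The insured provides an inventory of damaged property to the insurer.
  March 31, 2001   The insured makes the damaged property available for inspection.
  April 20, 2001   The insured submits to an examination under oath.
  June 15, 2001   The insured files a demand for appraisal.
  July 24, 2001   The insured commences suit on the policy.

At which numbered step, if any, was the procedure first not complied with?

Step 2

(1) the permitted window runs from November 13, 2000 + 6 = November 19, 2000 to November 13, 2000 + 25 = December 8, 2000; November 20, 2000 falls inside that range.
(2) due by November 25, 2000 + 60 days = January 24, 2001; done January 26, 2001 — 2 days late.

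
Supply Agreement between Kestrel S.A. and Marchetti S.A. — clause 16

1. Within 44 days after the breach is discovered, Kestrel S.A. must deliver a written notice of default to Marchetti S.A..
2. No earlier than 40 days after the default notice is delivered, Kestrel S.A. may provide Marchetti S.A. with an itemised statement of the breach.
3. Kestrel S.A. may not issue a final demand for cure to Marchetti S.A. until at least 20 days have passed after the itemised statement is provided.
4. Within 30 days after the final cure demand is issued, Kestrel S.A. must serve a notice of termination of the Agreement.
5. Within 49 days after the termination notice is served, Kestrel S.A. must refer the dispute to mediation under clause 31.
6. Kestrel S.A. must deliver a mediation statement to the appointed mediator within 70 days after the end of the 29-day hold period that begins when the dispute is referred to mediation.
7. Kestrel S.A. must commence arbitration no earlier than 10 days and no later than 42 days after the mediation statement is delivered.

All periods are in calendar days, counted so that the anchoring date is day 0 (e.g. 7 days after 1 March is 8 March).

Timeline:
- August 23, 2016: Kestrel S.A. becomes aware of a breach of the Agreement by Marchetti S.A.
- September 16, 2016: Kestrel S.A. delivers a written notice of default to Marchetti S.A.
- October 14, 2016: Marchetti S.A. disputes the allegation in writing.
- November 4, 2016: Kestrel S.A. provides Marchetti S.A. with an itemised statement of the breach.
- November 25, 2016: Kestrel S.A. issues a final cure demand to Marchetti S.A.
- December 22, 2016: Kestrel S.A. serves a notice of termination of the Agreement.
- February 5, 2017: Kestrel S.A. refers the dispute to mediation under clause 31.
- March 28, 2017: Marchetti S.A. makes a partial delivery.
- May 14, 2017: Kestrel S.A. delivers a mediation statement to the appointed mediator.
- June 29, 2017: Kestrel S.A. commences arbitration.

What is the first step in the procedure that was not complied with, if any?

Step 7

(1) due by August 23, 2016 + 44 days = October 6, 2016; September 16, 2016 is within that limit.
(2) permitted from September 16, 2016 + 40 days = October 26, 2016 onward; November 4, 2016 is on or after that date.
(3) permitted from November 4, 2016 + 20 days = November 24, 2016 onward; done November 25, 2016 — permitted.
(4) due by November 25, 2016 + 30 days = December 25, 2016; done December 22, 2016 — timely.
(5) due by December 22, 2016 + 49 days = February 9, 2017; February 5, 2017 is within that limit.
(6) due by March 6, 2017 + 70 days = May 15, 2017; completed May 14, 2017, before the deadline.
(7) the permitted window runs from May 14, 2017 + 10 = May 24, 2017 to May 14, 2017 + 42 = June 25, 2017; done June 29, 2017 — 4 days after the window closed.
No need to go further; step 7 was not satisfied.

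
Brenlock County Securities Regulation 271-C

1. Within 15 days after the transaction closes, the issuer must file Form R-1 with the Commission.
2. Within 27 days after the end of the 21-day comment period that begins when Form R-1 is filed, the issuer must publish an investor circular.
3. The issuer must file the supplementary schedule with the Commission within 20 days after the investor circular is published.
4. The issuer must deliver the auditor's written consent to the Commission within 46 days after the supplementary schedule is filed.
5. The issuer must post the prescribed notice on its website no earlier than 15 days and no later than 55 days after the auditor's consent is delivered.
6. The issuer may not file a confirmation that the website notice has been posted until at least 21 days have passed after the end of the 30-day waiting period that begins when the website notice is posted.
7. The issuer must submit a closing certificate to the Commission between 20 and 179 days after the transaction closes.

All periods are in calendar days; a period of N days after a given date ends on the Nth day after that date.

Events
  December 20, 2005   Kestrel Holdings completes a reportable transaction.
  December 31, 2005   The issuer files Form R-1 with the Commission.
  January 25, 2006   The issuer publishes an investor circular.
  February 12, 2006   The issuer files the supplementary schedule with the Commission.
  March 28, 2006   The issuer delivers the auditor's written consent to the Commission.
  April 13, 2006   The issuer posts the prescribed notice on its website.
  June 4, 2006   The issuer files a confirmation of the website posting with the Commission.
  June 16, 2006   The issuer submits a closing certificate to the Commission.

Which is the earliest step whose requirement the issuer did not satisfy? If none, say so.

(1) due by December 20, 2005 + 15 days = January 4, 2006; December 31, 2005 is within that limit.
(2) due by January 21, 2006 + 27 days = February 17, 2006; January 25, 2006 is within that limit.
(3) due by January 25, 2006 + 20 days = February 14, 2006; completed February 12, 2006, before the deadline.
(4) due by February 12, 2006 + 46 days = March 30, 2006; March 28, 2006 is within that limit.
(5) the permitted window runs from March 28, 2006 + 15 = April 12, 2006 to March 28, 2006 + 55 = May 22, 2006; April 13, 2006 falls inside that range.
(6) permitted from May 13, 2006 + 21 days = June 3, 2006 onward; June 4, 2006 is on or after that date.
(7) the permitted window runs from December 20, 2005 + 20 = January 9, 2006 to December 20, 2005 + 179 = June 17, 2006; done June 16, 2006, which is between those dates.

None — every step was satisfied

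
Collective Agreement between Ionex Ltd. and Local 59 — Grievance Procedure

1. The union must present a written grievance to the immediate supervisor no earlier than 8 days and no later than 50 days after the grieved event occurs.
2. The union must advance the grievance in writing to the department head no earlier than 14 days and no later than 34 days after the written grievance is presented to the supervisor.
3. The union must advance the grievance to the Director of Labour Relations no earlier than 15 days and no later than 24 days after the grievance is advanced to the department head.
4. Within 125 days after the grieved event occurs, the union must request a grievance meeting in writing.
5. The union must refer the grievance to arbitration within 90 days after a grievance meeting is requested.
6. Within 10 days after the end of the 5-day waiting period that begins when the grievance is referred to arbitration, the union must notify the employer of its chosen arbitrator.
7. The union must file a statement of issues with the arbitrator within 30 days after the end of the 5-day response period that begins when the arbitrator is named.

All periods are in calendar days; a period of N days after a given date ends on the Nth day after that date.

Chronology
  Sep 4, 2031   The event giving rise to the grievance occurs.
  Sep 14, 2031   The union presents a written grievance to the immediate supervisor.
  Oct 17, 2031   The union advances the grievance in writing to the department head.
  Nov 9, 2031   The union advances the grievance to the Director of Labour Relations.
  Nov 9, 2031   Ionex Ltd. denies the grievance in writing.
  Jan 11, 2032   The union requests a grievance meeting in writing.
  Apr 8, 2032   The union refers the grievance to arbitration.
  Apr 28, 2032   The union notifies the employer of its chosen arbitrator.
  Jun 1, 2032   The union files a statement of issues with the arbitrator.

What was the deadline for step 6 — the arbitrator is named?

The grievance is referred to arbitration on Apr 8, 2032; the 5-day waiting period therefore ends Apr 13, 2032, and step 6 runs from that date. 10 days after Apr 13, 2032 is Apr 23, 2032.

Apr 23, 2032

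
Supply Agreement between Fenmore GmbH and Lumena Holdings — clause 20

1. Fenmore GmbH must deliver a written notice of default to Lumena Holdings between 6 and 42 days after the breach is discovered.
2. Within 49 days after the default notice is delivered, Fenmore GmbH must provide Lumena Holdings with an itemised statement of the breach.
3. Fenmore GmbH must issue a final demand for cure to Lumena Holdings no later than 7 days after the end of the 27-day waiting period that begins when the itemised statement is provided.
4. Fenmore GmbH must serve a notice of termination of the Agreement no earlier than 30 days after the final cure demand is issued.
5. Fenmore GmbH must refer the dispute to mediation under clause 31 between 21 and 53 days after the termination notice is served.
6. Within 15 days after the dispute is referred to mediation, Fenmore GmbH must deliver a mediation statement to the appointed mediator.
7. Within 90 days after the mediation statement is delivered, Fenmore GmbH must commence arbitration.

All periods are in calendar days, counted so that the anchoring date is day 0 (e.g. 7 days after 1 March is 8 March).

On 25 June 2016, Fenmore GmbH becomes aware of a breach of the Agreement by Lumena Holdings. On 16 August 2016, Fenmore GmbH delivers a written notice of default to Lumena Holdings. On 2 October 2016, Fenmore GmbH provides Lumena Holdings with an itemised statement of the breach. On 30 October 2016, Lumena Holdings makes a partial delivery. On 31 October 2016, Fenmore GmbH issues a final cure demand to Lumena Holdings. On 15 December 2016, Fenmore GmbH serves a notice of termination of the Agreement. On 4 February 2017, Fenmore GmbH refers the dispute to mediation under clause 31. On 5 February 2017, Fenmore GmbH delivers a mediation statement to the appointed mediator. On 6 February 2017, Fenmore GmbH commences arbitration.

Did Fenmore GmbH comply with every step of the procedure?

No

Step 1: the window is 6–42 days after 25 June 2016 (when the breach is discovered), so 1 July 2016 through 6 August 2016; done 16 August 2016 — 10 days after the window closed.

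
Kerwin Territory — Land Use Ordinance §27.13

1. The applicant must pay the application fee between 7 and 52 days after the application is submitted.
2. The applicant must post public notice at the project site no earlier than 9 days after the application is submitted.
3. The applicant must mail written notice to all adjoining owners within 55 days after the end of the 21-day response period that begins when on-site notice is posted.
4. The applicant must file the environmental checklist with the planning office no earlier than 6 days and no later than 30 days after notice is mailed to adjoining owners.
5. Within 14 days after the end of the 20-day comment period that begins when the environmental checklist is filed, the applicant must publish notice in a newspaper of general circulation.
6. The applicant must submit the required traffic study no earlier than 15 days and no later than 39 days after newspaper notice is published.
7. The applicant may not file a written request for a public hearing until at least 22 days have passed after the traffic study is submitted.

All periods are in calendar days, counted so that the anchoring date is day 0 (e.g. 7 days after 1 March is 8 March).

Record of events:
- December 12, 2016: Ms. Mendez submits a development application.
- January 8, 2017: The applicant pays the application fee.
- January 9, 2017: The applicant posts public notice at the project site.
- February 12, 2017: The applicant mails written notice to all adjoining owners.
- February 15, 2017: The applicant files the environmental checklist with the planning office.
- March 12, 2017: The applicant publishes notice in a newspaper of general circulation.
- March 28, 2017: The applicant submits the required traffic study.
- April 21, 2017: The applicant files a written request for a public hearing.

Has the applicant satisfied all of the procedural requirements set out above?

No

(1) the permitted window runs from December 12, 2016 + 7 = December 19, 2016 to December 12, 2016 + 52 = February 2, 2017; January 8, 2017 falls inside that range.
(2) permitted from December 12, 2016 + 9 days = December 21, 2016 onward; January 9, 2017 is on or after that date.
(3) due by January 30, 2017 + 55 days = March 26, 2017; completed February 12, 2017, before the deadline.
(4) the permitted window runs from February 12, 2017 + 6 = February 18, 2017 to February 12, 2017 + 30 = March 14, 2017; done February 15, 2017 — 3 days before the window opened.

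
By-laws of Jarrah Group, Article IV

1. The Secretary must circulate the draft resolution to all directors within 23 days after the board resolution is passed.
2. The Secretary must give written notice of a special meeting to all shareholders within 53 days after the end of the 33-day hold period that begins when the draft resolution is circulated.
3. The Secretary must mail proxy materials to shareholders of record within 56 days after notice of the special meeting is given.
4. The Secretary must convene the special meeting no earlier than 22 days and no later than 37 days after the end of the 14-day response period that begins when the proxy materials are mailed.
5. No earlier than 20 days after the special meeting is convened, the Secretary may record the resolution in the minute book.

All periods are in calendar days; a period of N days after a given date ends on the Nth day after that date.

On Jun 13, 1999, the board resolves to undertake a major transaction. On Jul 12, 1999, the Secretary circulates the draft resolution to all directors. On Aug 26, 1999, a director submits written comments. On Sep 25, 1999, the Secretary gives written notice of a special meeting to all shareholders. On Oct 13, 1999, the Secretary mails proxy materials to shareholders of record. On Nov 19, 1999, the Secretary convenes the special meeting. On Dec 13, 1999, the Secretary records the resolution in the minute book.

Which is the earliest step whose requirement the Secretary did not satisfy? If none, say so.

(1) due by Jun 13, 1999 + 23 days = Jul 6, 1999; done Jul 12, 1999 — 6 days late.
That is the first point of non-compliance.

Step 1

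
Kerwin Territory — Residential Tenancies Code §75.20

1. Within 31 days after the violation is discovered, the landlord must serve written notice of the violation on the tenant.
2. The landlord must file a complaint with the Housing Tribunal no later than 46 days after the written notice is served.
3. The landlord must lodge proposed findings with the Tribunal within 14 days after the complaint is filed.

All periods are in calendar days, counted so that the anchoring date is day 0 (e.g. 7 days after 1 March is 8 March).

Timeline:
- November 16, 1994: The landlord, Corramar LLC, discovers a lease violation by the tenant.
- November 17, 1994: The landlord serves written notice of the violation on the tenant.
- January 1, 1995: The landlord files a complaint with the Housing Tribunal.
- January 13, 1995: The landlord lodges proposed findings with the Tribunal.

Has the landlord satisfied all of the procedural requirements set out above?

Yes

Step 1: 31 days after November 16, 1994 (when the violation is discovered) is December 17, 1994; completed November 17, 1994, before the deadline.
Step 2: 46 days after November 17, 1994 (when the written notice is served) is January 2, 1995; done January 1, 1995 — timely.
Step 3: 14 days after January 1, 1995 (when the complaint is filed) is January 15, 1995; January 13, 1995 is within that limit.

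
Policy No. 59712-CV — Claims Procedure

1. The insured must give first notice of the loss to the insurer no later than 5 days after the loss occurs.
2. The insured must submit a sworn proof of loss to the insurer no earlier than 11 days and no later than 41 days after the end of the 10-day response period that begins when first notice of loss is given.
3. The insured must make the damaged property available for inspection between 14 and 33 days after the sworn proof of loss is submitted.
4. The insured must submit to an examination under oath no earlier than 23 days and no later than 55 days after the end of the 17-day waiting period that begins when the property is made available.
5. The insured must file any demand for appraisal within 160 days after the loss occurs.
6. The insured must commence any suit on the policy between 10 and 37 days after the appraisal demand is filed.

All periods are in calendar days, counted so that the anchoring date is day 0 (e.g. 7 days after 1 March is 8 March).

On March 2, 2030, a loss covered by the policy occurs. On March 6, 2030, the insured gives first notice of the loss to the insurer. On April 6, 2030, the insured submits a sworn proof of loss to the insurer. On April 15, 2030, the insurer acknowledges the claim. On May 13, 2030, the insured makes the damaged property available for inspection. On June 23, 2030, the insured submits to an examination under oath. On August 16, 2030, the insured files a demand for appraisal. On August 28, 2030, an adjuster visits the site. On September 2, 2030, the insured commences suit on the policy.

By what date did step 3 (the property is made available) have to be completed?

Step 3 runs from April 6, 2030, when the sworn proof of loss is submitted. The window is 14–33 days after April 6, 2030; it closes on May 9, 2030.

May 9, 2030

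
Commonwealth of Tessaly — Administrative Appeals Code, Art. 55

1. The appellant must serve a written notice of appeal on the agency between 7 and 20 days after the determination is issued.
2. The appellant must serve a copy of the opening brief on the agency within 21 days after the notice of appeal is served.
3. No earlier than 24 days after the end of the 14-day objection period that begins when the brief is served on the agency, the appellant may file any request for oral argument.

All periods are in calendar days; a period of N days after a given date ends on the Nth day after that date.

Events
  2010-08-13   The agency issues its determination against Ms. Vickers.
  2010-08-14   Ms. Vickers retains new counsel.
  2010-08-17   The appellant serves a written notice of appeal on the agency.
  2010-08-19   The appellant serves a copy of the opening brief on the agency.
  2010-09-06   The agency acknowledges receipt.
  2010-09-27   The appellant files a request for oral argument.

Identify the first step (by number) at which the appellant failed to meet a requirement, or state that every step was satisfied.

Step 1

Step 1 — 7 and 20 days from 2010-08-13 (when the determination is issued) are 2010-08-20 and 2010-09-02 respectively; done 2010-08-17 — 3 days before the window opened.
That is the first point of non-compliance.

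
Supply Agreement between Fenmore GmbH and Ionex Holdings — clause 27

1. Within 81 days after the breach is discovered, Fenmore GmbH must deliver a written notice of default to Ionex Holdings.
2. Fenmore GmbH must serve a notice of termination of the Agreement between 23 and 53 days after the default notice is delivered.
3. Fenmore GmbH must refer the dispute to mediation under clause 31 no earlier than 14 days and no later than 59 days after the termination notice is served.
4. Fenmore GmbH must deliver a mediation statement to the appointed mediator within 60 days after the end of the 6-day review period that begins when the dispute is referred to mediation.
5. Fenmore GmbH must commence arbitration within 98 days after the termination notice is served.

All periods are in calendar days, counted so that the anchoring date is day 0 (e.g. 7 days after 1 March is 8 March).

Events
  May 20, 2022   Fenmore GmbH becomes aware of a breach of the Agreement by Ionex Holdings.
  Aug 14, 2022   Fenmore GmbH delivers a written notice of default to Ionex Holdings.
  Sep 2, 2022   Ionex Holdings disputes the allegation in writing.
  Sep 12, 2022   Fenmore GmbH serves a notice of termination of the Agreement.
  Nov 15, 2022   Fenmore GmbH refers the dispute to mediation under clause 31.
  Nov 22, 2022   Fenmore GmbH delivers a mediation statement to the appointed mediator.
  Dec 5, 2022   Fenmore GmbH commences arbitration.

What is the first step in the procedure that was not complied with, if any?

Step 1: 81 days after May 20, 2022 (when the breach is discovered) is Aug 9, 2022; Aug 14, 2022 misses that deadline by 5 days.

Step 1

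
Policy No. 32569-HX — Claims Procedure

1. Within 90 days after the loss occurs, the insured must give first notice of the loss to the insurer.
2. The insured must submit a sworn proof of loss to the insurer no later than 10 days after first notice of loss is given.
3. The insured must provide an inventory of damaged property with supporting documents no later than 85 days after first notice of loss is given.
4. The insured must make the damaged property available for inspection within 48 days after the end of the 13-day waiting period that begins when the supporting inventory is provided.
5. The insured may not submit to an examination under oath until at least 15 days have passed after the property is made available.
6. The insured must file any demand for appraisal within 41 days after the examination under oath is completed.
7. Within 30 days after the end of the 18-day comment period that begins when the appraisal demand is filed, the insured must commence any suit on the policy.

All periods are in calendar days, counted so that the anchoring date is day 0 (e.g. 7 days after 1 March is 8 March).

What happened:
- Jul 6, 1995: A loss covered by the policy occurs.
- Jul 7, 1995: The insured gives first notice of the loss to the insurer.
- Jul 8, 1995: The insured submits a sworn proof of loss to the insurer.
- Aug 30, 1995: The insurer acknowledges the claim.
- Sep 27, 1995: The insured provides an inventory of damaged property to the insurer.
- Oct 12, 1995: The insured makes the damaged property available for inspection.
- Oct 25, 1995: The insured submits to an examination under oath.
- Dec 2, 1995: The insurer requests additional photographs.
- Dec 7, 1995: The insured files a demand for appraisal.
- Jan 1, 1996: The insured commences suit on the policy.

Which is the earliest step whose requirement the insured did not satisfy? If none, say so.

Step 1 — counting 90 days from Jul 6, 1995 (when the loss occurs) gives a deadline of Oct 4, 1995; completed Jul 7, 1995, before the deadline.
Step 2 — counting 10 days from Jul 7, 1995 (when first notice of loss is given) gives a deadline of Jul 17, 1995; completed Jul 8, 1995, before the deadline.
Step 3 — counting 85 days from Jul 7, 1995 (when first notice of loss is given) gives a deadline of Sep 30, 1995; done Sep 27, 1995 — timely.
Step 4 — counting 48 days from Oct 10, 1995 (end of the 13-day waiting period, which began when the supporting inventory is provided on Sep 27, 1995) gives a deadline of Nov 27, 1995; completed Oct 12, 1995, before the deadline.
Step 5 — must wait 15 days from Oct 12, 1995 (when the property is made available), so not before Oct 27, 1995; done Oct 25, 1995 — 2 days too early.

Step 5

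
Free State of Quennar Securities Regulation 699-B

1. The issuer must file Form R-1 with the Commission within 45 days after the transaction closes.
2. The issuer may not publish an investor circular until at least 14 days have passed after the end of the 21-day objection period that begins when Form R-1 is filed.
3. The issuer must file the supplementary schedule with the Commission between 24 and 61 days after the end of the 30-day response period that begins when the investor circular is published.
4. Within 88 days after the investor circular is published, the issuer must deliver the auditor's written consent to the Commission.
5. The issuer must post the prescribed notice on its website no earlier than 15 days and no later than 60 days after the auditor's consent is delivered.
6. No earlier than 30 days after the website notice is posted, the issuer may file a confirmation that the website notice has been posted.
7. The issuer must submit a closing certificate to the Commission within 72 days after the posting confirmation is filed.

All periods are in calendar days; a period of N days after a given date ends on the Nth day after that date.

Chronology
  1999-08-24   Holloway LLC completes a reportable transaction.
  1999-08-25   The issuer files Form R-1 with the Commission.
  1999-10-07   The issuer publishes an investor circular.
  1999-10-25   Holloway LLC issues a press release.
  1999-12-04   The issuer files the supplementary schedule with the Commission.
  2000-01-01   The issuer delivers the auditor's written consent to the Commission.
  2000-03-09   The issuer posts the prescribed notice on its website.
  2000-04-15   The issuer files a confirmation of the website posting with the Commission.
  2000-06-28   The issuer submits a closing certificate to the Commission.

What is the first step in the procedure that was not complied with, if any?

Step 5

Step 1 — counting 45 days from 1999-08-24 (when the transaction closes) gives a deadline of 1999-10-08; completed 1999-08-25, before the deadline.
Step 2 — must wait 14 days from 1999-09-15 (end of the 21-day objection period, which began when Form R-1 is filed on 1999-08-25), so not before 1999-09-29; done 1999-10-07, after the minimum wait.
Step 3 — 24 and 61 days from 1999-11-06 (end of the 30-day response period, which began when the investor circular is published on 1999-10-07) are 1999-11-30 and 2000-01-06 respectively; done 1999-12-04, which is between those dates.
Step 4 — counting 88 days from 1999-10-07 (when the investor circular is published) gives a deadline of 2000-01-03; done 2000-01-01 — timely.
Step 5 — 15 and 60 days from 2000-01-01 (when the auditor's consent is delivered) are 2000-01-16 and 2000-03-01 respectively; 2000-03-09 is 8 days past the end of the window.
That is the first point of non-compliance.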